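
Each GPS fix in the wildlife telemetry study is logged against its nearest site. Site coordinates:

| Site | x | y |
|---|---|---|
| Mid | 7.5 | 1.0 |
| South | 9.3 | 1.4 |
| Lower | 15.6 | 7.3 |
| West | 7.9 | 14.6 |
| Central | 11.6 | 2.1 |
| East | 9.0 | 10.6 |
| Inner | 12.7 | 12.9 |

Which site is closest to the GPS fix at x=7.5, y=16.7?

Squared distances to each site:
Mid: 246.490; South: 237.330; Lower: 153.970; West: 4.570; Central: 229.970; East: 39.460; Inner: 41.480.
Minimum at West.

West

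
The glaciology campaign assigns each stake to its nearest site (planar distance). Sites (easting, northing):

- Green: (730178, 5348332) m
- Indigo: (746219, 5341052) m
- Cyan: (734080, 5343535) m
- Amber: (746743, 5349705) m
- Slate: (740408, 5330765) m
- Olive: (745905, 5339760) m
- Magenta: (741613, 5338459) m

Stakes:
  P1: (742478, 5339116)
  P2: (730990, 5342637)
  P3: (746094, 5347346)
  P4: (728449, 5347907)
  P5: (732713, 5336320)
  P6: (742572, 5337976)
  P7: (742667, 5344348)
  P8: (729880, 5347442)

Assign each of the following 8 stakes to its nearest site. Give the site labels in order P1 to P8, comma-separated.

Magenta, Cyan, Amber, Green, Cyan, Magenta, Indigo, Green

P1 → Magenta (d²=1179874.00)
P2 → Cyan (d²=10354504.00)
P3 → Amber (d²=5986082.00)
P4 → Green (d²=3170066.00)
P5 → Cyan (d²=53924914.00)
P6 → Magenta (d²=1152970.00)
P7 → Indigo (d²=23480320.00)
P8 → Green (d²=880904.00)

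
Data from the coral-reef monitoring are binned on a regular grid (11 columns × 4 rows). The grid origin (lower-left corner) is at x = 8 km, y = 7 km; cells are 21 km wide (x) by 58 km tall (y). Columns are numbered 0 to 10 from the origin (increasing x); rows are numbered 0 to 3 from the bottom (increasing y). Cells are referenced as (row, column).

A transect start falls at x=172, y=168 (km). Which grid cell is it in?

Column index: ⌊(172 − 8) / 21⌋ = ⌊7.810⌋ = 7
Row offset from origin: ⌊(168 − 7) / 58⌋ = ⌊2.776⌋ = 2 → row 2

(2, 7)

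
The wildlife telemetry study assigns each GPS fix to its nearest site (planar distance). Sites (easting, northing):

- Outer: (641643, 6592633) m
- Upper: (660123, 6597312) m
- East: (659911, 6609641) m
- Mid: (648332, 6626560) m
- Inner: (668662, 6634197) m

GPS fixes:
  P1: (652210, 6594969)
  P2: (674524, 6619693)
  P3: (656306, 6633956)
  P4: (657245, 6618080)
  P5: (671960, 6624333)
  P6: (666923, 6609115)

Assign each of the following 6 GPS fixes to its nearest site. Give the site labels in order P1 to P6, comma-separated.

P1 → Upper (d²=68105218.00)
P2 → Inner (d²=244729060.00)
P3 → Mid (d²=118285492.00)
P4 → East (d²=78324277.00)
P5 → Inner (d²=108175300.00)
P6 → East (d²=49444820.00)

Upper, Inner, Mid, East, Inner, East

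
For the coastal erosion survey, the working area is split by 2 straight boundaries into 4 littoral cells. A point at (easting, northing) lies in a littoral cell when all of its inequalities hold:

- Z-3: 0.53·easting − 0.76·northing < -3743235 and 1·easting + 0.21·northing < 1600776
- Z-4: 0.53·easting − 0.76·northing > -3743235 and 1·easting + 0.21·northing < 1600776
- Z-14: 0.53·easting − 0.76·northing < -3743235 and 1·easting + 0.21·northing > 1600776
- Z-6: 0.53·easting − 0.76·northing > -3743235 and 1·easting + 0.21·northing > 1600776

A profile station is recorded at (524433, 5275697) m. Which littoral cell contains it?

0.53·524433 − 0.76·5275697 = -3731580.230, which is > -3743235
1·524433 + 0.21·5275697 = 1632329.370, which is > 1600776
This sign pattern matches Z-6.

Z-6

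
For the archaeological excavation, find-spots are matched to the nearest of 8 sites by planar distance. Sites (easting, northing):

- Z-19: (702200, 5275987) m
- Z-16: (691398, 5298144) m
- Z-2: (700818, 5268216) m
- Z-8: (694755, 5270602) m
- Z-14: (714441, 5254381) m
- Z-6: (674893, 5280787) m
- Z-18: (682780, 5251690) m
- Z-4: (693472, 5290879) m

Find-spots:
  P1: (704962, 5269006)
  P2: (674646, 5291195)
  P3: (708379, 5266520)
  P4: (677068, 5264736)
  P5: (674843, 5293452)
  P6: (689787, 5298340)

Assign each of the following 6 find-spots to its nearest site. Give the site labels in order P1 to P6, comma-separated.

P1 → Z-2 (d²=17796836.00)
P2 → Z-6 (d²=108387473.00)
P3 → Z-2 (d²=60045137.00)
P4 → Z-18 (d²=202825060.00)
P5 → Z-6 (d²=160404725.00)
P6 → Z-16 (d²=2633737.00)

Z-2, Z-6, Z-2, Z-18, Z-6, Z-16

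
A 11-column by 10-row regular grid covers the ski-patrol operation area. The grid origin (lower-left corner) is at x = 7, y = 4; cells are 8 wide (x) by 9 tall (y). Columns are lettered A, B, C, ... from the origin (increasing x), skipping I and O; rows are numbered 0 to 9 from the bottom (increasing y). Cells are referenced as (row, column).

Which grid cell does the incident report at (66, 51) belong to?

Column index: ⌊(66 − 7) / 8⌋ = ⌊7.375⌋ = 7 → column H
Row offset from origin: ⌊(51 − 4) / 9⌋ = ⌊5.222⌋ = 5 → row 5

(5, H)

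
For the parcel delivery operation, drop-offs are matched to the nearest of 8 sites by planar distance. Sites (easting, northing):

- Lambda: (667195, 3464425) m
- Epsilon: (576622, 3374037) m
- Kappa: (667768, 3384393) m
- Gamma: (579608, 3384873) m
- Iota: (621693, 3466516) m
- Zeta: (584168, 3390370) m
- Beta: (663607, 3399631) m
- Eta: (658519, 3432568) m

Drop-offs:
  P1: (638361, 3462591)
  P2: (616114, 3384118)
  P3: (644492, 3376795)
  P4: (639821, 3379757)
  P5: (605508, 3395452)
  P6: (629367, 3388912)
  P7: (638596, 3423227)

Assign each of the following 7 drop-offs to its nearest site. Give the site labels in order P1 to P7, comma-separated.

P1 → Iota (d²=293227849.00)
P2 → Zeta (d²=1059634420.00)
P3 → Kappa (d²=599501780.00)
P4 → Kappa (d²=802527305.00)
P5 → Zeta (d²=481222324.00)
P6 → Beta (d²=1287274561.00)
P7 → Eta (d²=484180210.00)

Iota, Zeta, Kappa, Kappa, Zeta, Beta, Eta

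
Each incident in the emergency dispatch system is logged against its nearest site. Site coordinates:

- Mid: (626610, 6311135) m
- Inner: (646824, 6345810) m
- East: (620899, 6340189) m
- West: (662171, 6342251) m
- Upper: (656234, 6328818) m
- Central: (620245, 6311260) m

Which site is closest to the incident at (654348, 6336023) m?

Squared distances to each site:
Mid: 1388809188.000; Inner: 152395945.000; East: 1136191157.000; West: 99987313.000; Upper: 55469021.000; Central: 1776220778.000.
Minimum at Upper.

Upper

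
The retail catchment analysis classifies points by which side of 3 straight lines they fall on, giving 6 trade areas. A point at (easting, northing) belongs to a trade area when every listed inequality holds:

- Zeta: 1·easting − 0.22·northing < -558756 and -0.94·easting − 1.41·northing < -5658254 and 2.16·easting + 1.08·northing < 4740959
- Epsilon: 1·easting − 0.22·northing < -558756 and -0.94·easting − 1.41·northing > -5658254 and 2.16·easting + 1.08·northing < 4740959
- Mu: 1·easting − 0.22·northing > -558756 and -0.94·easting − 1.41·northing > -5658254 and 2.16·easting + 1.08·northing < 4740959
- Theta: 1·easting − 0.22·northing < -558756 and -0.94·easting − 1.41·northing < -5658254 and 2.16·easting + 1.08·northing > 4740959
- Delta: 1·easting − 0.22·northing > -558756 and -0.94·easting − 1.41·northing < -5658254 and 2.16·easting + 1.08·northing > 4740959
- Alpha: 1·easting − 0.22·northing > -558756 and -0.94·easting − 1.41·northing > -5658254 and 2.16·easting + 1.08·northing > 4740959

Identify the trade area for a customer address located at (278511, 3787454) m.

Mu

1·278511 − 0.22·3787454 = -554728.880, which is > -558756
-0.94·278511 − 1.41·3787454 = -5602110.480, which is > -5658254
2.16·278511 + 1.08·3787454 = 4692034.080, which is < 4740959
This sign pattern matches Mu.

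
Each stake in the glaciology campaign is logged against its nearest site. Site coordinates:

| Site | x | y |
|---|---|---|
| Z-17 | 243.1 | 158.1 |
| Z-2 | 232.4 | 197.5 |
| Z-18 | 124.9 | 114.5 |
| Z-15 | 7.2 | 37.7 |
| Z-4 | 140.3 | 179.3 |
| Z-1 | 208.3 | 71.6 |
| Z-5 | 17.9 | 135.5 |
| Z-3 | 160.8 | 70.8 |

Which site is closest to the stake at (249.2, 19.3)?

Squared distances to each site:
Z-17: 19302.650; Z-2: 32037.480; Z-18: 24513.530; Z-15: 58902.560; Z-4: 37459.210; Z-1: 4408.100; Z-5: 67002.130; Z-3: 10466.810.
Minimum at Z-1.

Z-1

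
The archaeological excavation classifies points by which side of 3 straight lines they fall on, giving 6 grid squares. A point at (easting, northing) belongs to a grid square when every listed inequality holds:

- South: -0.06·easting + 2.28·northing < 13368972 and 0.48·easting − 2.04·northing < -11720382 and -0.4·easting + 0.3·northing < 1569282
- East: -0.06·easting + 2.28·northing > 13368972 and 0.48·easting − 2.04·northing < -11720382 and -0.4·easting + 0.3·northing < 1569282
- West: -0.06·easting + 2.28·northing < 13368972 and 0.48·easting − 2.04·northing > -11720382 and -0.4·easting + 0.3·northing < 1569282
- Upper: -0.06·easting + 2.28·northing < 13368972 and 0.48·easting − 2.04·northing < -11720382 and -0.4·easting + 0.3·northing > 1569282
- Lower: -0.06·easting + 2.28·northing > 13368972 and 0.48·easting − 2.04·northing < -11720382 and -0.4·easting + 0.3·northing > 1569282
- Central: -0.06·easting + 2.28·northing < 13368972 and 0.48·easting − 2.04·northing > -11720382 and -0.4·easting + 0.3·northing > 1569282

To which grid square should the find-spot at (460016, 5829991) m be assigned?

-0.06·460016 + 2.28·5829991 = 13264778.520, which is < 13368972
0.48·460016 − 2.04·5829991 = -11672373.960, which is > -11720382
-0.4·460016 + 0.3·5829991 = 1564990.900, which is < 1569282
This sign pattern matches West.

West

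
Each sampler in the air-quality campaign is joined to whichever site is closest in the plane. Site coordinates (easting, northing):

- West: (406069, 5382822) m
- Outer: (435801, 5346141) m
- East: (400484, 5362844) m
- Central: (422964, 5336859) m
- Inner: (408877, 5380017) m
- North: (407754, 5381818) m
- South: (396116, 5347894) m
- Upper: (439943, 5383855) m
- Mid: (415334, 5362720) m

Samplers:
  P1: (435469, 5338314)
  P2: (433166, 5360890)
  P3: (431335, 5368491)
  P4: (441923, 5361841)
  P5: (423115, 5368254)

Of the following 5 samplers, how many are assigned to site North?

P1 → Outer
P2 → Outer
P3 → Mid
P4 → Outer
P5 → Mid
0 of the 5 go to North.

0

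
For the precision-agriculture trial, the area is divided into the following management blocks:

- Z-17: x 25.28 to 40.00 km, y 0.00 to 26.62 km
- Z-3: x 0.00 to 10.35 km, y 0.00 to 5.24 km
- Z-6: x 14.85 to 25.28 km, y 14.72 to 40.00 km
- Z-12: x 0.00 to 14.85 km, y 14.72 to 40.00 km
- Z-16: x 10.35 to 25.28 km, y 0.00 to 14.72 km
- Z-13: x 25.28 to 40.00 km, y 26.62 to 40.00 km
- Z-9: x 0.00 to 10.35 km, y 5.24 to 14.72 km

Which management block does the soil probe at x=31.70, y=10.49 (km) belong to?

The point has x = 31.70 and y = 10.49.
Only Z-17 satisfies 25.28 ≤ x ≤ 40.00 and 0.00 ≤ y ≤ 26.62.

Z-17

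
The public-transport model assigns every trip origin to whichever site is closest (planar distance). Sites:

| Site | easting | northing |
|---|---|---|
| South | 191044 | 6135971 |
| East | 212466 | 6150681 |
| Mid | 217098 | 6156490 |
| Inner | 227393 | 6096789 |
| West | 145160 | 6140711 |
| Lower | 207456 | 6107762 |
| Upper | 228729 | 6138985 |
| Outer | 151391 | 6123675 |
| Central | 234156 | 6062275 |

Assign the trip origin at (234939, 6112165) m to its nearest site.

Squared distances to each site:
South: 2493496661.000; East: 1988517985.000; Mid: 2283006906.000; Inner: 293363492.000; West: 8875142957.000; Lower: 774701698.000; Upper: 757876500.000; Outer: 7112748404.000; Central: 2489625189.000.
Minimum at Inner.

Inner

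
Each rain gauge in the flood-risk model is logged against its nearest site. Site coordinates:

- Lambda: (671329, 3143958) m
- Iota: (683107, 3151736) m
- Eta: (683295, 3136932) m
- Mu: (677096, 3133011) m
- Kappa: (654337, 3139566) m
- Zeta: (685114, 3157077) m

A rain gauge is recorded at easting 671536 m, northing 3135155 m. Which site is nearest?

Mu

Squared distances to each site:
Lambda: 77535658.000; Iota: 408817602.000; Eta: 141431810.000; Mu: 35510336.000; Kappa: 315262522.000; Zeta: 664936168.000.
Minimum at Mu.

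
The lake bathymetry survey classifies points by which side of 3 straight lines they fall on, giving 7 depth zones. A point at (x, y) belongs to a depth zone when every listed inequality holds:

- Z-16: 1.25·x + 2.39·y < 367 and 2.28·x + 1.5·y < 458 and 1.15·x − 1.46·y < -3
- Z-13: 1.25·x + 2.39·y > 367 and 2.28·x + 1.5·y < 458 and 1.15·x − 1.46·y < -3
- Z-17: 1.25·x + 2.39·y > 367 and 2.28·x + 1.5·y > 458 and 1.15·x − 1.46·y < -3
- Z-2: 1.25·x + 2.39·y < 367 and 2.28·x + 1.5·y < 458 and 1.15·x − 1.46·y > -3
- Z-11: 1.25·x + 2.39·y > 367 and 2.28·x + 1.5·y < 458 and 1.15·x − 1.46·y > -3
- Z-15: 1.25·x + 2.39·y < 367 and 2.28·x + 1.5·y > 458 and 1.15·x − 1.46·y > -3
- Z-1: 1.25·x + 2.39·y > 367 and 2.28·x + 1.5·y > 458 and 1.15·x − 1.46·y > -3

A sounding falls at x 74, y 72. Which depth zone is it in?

Z-16

1.25·74 + 2.39·72 = 264.580, which is < 367
2.28·74 + 1.5·72 = 276.720, which is < 458
1.15·74 − 1.46·72 = -20.020, which is < -3
This sign pattern matches Z-16.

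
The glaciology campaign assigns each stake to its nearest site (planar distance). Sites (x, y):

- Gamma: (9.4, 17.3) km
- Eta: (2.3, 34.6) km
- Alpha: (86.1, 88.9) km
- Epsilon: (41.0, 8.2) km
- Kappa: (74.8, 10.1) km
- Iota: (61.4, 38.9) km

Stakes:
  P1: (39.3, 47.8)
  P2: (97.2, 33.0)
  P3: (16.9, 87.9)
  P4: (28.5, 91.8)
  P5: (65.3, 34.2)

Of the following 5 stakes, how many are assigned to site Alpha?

1

P1 → Iota
P2 → Kappa
P3 → Eta
P4 → Alpha
P5 → Iota
1 of the 5 goes to Alpha.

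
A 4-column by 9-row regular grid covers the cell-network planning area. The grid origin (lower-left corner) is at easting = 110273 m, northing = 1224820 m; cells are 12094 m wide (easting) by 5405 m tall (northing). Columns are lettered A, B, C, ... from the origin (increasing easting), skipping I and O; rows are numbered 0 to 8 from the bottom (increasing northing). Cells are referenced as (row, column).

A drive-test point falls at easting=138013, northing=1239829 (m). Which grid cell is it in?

(2, C)

Column index: ⌊(138013 − 110273) / 12094⌋ = ⌊2.294⌋ = 2 → column C
Row offset from origin: ⌊(1239829 − 1224820) / 5405⌋ = ⌊2.777⌋ = 2 → row 2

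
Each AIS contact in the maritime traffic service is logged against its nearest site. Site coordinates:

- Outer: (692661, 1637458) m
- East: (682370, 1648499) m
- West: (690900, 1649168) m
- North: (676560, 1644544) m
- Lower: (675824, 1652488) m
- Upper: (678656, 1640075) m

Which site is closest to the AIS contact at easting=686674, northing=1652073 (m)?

Squared distances to each site:
Outer: 249442394.000; East: 31297892.000; West: 26298101.000; North: 158978837.000; Lower: 117894725.000; Upper: 208240328.000.
Minimum at West.

West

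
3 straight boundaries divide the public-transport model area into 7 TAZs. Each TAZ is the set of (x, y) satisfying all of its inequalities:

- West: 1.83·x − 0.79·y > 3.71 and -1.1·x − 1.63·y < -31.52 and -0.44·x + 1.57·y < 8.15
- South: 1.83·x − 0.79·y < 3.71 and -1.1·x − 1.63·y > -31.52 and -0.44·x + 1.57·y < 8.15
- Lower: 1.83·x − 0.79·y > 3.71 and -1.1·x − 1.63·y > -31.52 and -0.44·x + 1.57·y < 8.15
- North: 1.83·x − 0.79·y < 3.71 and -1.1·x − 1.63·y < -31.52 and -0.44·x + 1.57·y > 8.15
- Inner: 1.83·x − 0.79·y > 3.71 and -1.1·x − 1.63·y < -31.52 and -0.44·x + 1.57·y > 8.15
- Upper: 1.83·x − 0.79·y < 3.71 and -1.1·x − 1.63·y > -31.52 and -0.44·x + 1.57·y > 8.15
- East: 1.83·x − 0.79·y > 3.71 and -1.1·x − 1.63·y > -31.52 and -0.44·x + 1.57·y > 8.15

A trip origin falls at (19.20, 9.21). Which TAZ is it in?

1.83·19.20 − 0.79·9.21 = 27.860, which is > 3.71
-1.1·19.20 − 1.63·9.21 = -36.132, which is < -31.52
-0.44·19.20 + 1.57·9.21 = 6.012, which is < 8.15
This sign pattern matches West.

West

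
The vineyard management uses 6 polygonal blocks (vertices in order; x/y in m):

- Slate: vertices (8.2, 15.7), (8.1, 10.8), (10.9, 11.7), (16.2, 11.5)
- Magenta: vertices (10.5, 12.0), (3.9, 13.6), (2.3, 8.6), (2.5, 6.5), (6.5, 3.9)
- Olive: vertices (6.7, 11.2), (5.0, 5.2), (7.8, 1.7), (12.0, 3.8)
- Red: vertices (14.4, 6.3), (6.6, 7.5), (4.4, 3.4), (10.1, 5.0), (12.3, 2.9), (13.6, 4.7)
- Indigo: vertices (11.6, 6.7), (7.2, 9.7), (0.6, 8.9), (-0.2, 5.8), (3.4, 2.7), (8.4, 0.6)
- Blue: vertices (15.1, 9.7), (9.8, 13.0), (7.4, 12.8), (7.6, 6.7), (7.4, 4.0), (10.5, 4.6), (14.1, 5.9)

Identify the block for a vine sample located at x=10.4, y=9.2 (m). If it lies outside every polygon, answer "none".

Blue

Cast a ray rightward from (10.4, 9.2). For each polygon, the edges (by vertex number in listed order) whose endpoints lie on opposite sides of y = 9.2, where each meets that height, and whether that is right or left of the point:
Slate: no edge straddles that height → 0 crossings.
Magenta: 2–3 at x≈2.49 (left), 5–1 at x≈9.12 (left) → 0 crossings.
Olive: 1–2 at x≈6.13 (left), 4–1 at x≈8.13 (left) → 0 crossings.
Red: no edge straddles that height → 0 crossings.
Indigo: 1–2 at x≈7.93 (left), 2–3 at x≈3.07 (left) → 0 crossings.
Blue: 3–4 at x≈7.52 (left), 7–1 at x≈14.97 (right) → 1 crossing.
Only Blue has an odd count, so the point is inside Blue.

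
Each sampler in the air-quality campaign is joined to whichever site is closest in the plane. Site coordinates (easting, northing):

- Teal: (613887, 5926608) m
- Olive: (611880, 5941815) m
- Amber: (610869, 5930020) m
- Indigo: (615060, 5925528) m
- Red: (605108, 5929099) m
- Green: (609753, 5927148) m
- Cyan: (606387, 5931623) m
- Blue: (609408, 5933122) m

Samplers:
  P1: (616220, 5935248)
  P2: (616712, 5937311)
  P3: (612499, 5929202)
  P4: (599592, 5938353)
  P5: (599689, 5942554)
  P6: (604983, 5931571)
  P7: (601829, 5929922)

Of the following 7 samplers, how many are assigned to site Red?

P1 → Blue
P2 → Olive
P3 → Amber
P4 → Cyan
P5 → Olive
P6 → Cyan
P7 → Red
1 of the 7 goes to Red.

1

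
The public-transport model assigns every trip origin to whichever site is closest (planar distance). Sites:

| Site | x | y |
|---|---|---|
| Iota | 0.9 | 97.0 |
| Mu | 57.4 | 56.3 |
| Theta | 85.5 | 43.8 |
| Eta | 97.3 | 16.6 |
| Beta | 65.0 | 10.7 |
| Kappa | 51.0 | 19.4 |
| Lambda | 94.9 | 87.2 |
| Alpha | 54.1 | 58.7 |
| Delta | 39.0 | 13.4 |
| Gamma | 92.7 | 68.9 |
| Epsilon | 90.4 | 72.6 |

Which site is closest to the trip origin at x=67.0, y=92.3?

Squared distances to each site:
Iota: 4391.300; Mu: 1388.160; Theta: 2694.500; Eta: 6648.580; Beta: 6662.560; Kappa: 5570.410; Lambda: 804.420; Alpha: 1295.370; Delta: 7009.210; Gamma: 1208.050; Epsilon: 935.650.
Minimum at Lambda.

Lambda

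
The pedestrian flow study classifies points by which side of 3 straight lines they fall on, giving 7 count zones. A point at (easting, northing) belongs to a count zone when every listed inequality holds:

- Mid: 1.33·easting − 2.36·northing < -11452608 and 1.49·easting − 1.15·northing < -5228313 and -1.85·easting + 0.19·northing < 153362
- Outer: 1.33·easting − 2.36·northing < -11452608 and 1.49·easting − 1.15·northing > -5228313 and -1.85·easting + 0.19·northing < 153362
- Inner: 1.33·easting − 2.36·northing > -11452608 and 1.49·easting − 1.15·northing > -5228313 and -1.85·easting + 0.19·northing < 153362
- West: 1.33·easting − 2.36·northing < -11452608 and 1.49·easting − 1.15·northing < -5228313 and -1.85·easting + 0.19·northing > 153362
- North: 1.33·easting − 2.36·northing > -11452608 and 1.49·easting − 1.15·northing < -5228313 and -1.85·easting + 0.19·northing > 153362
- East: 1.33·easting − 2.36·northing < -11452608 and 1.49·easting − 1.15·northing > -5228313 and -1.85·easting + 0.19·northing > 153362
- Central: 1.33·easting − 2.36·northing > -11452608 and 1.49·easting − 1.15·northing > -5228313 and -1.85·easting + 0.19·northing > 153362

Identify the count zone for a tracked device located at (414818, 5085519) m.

1.33·414818 − 2.36·5085519 = -11450116.900, which is > -11452608
1.49·414818 − 1.15·5085519 = -5230268.030, which is < -5228313
-1.85·414818 + 0.19·5085519 = 198835.310, which is > 153362
This sign pattern matches North.

North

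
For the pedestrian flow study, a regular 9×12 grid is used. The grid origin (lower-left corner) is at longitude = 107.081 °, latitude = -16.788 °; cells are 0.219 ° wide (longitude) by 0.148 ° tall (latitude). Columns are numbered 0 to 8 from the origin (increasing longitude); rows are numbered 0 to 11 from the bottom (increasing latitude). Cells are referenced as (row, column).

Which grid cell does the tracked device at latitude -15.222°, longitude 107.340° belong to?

(10, 1)

Column index: ⌊(107.340 − 107.081) / 0.219⌋ = ⌊1.183⌋ = 1
Row offset from origin: ⌊(-15.222 − -16.788) / 0.148⌋ = ⌊10.581⌋ = 10 → row 10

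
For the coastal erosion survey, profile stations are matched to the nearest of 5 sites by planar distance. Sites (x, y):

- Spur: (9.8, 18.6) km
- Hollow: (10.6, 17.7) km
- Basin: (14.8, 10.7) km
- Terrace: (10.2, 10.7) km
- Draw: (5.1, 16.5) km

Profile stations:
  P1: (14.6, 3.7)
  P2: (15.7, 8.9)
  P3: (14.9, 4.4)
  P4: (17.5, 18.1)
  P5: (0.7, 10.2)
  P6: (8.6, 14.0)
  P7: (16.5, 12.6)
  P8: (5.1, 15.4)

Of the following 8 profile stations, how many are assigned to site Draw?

P1 → Basin
P2 → Basin
P3 → Basin
P4 → Hollow
P5 → Draw
P6 → Terrace
P7 → Basin
P8 → Draw
2 of the 8 go to Draw.

2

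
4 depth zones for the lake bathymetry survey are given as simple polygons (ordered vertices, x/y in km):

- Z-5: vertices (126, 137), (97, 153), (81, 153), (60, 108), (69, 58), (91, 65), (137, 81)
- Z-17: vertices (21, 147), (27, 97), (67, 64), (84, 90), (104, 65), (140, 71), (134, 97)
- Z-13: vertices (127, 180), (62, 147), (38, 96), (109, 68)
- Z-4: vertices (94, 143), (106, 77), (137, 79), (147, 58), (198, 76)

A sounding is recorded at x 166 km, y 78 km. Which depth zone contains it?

Cast a ray rightward from (166, 78). For each polygon, the edges (by vertex number in listed order) whose endpoints lie on opposite sides of y = 78, where each meets that height, and whether that is right or left of the point:
Z-5: 4–5 at x≈65.4 (left), 6–7 at x≈128.4 (left) → 0 crossings.
Z-17: 2–3 at x≈50.0 (left), 3–4 at x≈76.2 (left), 4–5 at x≈93.6 (left), 6–7 at x≈138.4 (left) → 0 crossings.
Z-13: 3–4 at x≈83.6 (left), 4–1 at x≈110.6 (left) → 0 crossings.
Z-4: 1–2 at x≈105.8 (left), 2–3 at x≈121.5 (left), 3–4 at x≈137.5 (left), 5–1 at x≈194.9 (right) → 1 crossing.
Only Z-4 has an odd count, so the point is inside Z-4.

Z-4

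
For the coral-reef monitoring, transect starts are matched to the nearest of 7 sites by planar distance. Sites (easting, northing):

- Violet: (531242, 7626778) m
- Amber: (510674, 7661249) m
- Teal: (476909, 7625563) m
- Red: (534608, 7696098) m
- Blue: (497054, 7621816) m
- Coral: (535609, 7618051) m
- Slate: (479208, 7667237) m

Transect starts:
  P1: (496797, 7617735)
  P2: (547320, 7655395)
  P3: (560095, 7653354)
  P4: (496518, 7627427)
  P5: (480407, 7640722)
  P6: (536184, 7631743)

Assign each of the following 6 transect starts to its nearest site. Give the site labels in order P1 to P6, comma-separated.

Blue, Violet, Violet, Blue, Teal, Violet

P1 → Blue (d²=16720610.00)
P2 → Violet (d²=1077434773.00)
P3 → Violet (d²=1538779385.00)
P4 → Blue (d²=31770617.00)
P5 → Teal (d²=242031285.00)
P6 → Violet (d²=49074589.00)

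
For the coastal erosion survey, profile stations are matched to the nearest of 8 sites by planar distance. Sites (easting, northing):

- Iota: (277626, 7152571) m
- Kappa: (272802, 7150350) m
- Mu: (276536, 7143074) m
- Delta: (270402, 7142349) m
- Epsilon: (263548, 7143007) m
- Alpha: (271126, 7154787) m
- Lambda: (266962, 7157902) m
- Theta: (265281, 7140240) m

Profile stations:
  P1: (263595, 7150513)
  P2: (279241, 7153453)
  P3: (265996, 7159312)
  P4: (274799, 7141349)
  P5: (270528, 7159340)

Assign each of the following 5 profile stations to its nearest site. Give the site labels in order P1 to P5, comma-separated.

P1 → Epsilon (d²=56342245.00)
P2 → Iota (d²=3386149.00)
P3 → Lambda (d²=2921256.00)
P4 → Mu (d²=5992794.00)
P5 → Lambda (d²=14784200.00)

Epsilon, Iota, Lambda, Mu, Lambda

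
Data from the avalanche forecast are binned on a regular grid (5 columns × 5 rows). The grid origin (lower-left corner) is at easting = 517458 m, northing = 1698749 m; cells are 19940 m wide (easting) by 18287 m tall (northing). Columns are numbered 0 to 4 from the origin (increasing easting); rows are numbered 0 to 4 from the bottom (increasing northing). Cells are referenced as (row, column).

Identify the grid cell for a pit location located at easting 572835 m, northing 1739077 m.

Column index: ⌊(572835 − 517458) / 19940⌋ = ⌊2.777⌋ = 2
Row offset from origin: ⌊(1739077 − 1698749) / 18287⌋ = ⌊2.205⌋ = 2 → row 2

(2, 2)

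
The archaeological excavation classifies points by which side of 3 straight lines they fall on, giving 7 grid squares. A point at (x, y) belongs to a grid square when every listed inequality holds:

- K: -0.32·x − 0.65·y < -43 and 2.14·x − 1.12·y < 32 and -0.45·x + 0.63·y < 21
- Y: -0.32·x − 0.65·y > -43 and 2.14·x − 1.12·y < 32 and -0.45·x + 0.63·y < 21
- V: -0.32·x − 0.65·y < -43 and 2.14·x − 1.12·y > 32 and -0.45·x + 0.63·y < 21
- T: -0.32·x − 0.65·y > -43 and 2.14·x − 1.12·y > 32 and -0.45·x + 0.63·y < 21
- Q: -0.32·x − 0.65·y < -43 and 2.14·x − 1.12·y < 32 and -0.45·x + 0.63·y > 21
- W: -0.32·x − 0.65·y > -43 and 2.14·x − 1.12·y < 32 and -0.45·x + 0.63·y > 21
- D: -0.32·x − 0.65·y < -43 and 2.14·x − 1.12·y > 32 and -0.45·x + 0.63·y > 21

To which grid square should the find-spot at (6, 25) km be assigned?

Y

-0.32·6 − 0.65·25 = -18.170, which is > -43
2.14·6 − 1.12·25 = -15.160, which is < 32
-0.45·6 + 0.63·25 = 13.050, which is < 21
This sign pattern matches Y.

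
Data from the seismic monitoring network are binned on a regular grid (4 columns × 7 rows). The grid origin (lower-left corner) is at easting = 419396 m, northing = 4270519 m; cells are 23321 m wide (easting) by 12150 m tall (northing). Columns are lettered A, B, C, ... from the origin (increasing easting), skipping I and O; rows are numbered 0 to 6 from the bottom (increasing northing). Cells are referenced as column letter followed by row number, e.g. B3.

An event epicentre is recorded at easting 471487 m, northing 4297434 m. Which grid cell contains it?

C2

Column index: ⌊(471487 − 419396) / 23321⌋ = ⌊2.234⌋ = 2 → column C
Row offset from origin: ⌊(4297434 − 4270519) / 12150⌋ = ⌊2.215⌋ = 2 → row 2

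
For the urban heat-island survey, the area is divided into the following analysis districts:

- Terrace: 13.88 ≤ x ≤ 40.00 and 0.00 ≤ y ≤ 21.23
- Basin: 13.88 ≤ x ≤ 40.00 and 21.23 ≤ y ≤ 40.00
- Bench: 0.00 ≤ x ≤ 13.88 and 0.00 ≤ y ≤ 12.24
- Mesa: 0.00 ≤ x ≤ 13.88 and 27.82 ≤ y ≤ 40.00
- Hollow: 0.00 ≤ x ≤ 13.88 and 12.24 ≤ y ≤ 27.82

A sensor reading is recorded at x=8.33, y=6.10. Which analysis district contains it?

The point has x = 8.33 and y = 6.10.
Only Bench satisfies 0.00 ≤ x ≤ 13.88 and 0.00 ≤ y ≤ 12.24.

Bench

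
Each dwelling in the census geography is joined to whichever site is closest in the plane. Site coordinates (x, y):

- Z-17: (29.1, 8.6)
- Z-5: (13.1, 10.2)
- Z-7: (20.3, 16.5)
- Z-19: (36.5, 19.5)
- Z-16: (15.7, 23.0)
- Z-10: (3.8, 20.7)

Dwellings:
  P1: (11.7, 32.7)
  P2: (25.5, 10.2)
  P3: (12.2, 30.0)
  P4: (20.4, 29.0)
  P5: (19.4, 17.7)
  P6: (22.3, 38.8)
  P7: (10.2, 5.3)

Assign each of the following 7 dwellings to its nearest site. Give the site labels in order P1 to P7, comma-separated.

Z-16, Z-17, Z-16, Z-16, Z-7, Z-16, Z-5

P1 → Z-16 (d²=110.09)
P2 → Z-17 (d²=15.52)
P3 → Z-16 (d²=61.25)
P4 → Z-16 (d²=58.09)
P5 → Z-7 (d²=2.25)
P6 → Z-16 (d²=293.20)
P7 → Z-5 (d²=32.42)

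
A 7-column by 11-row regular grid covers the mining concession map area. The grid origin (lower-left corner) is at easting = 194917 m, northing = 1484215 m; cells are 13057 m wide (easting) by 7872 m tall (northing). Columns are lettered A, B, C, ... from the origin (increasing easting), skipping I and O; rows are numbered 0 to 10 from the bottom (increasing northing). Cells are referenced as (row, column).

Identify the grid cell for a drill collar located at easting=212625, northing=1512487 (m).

(3, B)

Column index: ⌊(212625 − 194917) / 13057⌋ = ⌊1.356⌋ = 1 → column B
Row offset from origin: ⌊(1512487 − 1484215) / 7872⌋ = ⌊3.591⌋ = 3 → row 3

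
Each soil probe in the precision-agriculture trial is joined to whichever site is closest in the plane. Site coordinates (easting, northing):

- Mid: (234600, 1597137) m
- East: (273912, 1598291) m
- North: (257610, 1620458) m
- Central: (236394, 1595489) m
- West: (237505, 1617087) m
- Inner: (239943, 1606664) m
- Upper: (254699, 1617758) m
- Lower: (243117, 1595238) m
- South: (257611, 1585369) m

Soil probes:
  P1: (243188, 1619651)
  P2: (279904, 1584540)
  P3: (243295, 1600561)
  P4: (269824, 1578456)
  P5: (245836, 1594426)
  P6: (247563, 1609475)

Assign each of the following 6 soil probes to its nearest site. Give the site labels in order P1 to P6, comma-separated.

West, East, Lower, South, Lower, Inner

P1 → West (d²=38870585.00)
P2 → East (d²=224994065.00)
P3 → Lower (d²=28366013.00)
P4 → South (d²=196946938.00)
P5 → Lower (d²=8052305.00)
P6 → Inner (d²=65966121.00)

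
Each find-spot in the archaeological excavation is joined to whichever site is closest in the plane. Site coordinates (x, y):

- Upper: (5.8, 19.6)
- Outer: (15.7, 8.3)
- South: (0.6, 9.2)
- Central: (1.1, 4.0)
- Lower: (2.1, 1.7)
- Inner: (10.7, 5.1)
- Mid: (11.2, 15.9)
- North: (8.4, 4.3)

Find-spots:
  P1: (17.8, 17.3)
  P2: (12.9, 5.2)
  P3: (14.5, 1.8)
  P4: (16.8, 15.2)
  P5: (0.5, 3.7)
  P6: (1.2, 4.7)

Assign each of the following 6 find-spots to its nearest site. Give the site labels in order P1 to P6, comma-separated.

Mid, Inner, Inner, Mid, Central, Central

P1 → Mid (d²=45.52)
P2 → Inner (d²=4.85)
P3 → Inner (d²=25.33)
P4 → Mid (d²=31.85)
P5 → Central (d²=0.45)
P6 → Central (d²=0.50)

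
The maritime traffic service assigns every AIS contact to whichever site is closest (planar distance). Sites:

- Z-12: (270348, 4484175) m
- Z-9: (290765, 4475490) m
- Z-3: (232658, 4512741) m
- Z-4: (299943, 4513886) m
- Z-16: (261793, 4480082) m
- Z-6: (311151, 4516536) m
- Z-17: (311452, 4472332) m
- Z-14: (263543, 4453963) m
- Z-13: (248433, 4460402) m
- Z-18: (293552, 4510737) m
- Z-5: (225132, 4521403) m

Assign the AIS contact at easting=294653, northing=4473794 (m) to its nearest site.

Squared distances to each site:
Z-12: 698498186.000; Z-9: 17992960.000; Z-3: 5360248834.000; Z-4: 1635352564.000; Z-16: 1119318544.000; Z-6: 2099062568.000; Z-17: 284343845.000; Z-14: 1361100661.000; Z-13: 2315634064.000; Z-18: 1365997450.000; Z-5: 7099786322.000.
Minimum at Z-9.

Z-9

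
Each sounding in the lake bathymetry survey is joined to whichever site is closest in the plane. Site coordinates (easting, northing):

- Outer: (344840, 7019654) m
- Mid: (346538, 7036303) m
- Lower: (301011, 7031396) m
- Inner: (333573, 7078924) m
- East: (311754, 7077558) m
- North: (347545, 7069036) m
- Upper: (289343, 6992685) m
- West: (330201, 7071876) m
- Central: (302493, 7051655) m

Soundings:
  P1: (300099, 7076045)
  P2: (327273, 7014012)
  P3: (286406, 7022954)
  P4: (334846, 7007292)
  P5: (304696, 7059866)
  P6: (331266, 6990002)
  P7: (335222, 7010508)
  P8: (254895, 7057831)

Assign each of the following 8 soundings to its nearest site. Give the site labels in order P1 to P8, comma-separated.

P1 → East (d²=138128194.00)
P2 → Outer (d²=340431653.00)
P3 → Lower (d²=284573389.00)
P4 → Outer (d²=252699080.00)
P5 → Central (d²=72273730.00)
P6 → Outer (d²=1063494580.00)
P7 → Outer (d²=176155240.00)
P8 → Central (d²=2303712580.00)

East, Outer, Lower, Outer, Central, Outer, Outer, Central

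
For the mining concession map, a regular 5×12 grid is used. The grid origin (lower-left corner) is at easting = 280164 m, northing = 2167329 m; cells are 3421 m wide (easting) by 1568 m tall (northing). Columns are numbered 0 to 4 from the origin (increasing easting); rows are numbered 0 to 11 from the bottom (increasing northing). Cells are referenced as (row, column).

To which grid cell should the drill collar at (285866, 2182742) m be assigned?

Column index: ⌊(285866 − 280164) / 3421⌋ = ⌊1.667⌋ = 1
Row offset from origin: ⌊(2182742 − 2167329) / 1568⌋ = ⌊9.830⌋ = 9 → row 9

(9, 1)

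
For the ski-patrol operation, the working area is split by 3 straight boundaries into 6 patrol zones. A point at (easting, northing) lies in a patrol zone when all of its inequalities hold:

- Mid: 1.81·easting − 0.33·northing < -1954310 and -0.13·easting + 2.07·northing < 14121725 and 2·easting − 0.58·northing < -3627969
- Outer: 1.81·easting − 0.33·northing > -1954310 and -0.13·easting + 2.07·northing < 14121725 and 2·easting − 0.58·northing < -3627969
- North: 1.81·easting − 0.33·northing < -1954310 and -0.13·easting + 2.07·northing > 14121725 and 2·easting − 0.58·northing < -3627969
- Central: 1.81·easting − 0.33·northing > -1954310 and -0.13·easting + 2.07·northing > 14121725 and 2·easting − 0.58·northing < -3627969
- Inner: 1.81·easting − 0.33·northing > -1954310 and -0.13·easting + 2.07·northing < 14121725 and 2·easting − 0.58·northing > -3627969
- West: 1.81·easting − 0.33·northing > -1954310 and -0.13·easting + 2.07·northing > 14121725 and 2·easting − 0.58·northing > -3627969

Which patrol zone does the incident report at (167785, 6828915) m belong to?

1.81·167785 − 0.33·6828915 = -1949851.100, which is > -1954310
-0.13·167785 + 2.07·6828915 = 14114042.000, which is < 14121725
2·167785 − 0.58·6828915 = -3625200.700, which is > -3627969
This sign pattern matches Inner.

Inner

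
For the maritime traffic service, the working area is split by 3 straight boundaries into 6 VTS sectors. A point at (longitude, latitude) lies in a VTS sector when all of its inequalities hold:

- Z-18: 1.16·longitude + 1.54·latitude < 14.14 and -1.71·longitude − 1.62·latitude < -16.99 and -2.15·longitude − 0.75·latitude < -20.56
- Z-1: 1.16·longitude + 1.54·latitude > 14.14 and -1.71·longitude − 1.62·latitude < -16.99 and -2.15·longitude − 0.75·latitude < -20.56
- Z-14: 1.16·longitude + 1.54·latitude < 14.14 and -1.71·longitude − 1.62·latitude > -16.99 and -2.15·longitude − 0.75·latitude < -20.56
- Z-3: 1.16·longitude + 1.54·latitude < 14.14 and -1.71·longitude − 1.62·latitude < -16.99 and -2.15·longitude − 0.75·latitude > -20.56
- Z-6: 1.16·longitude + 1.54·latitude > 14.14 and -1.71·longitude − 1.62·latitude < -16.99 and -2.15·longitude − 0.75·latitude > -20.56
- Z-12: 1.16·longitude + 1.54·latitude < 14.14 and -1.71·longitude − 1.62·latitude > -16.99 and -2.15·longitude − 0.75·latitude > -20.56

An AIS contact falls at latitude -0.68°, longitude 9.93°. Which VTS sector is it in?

1.16·9.93 + 1.54·-0.68 = 10.472, which is < 14.14
-1.71·9.93 − 1.62·-0.68 = -15.879, which is > -16.99
-2.15·9.93 − 0.75·-0.68 = -20.839, which is < -20.56
This sign pattern matches Z-14.

Z-14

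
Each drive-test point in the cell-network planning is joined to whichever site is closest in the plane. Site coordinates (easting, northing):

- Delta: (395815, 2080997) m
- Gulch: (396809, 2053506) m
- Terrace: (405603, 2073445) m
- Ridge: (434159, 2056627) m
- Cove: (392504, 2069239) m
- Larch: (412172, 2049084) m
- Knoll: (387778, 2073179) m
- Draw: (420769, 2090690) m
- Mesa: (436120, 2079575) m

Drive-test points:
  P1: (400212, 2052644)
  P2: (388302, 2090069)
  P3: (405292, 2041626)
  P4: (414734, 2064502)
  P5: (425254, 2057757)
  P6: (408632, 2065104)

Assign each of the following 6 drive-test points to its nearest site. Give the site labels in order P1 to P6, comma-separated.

P1 → Gulch (d²=12323453.00)
P2 → Delta (d²=138746353.00)
P3 → Larch (d²=102956164.00)
P4 → Terrace (d²=163352410.00)
P5 → Ridge (d²=80575925.00)
P6 → Terrace (d²=78747122.00)

Gulch, Delta, Larch, Terrace, Ridge, Terrace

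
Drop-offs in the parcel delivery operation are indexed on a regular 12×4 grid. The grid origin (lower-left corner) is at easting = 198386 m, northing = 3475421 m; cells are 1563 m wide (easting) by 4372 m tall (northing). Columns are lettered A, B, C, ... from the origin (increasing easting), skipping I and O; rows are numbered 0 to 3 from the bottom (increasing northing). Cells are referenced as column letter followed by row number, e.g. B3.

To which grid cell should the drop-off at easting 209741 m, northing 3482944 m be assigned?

H1

Column index: ⌊(209741 − 198386) / 1563⌋ = ⌊7.265⌋ = 7 → column H
Row offset from origin: ⌊(3482944 − 3475421) / 4372⌋ = ⌊1.721⌋ = 1 → row 1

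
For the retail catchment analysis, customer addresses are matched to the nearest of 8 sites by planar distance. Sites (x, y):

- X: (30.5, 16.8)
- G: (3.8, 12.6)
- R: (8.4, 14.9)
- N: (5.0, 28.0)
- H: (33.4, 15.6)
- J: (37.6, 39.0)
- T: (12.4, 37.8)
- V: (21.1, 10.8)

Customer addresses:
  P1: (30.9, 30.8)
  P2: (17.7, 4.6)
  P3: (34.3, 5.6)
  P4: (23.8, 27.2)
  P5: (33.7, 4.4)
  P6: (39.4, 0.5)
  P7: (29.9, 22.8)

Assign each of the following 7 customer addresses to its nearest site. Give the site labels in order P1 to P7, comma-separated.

J, V, H, X, H, H, X

P1 → J (d²=112.13)
P2 → V (d²=50.00)
P3 → H (d²=100.81)
P4 → X (d²=153.05)
P5 → H (d²=125.53)
P6 → H (d²=264.01)
P7 → X (d²=36.36)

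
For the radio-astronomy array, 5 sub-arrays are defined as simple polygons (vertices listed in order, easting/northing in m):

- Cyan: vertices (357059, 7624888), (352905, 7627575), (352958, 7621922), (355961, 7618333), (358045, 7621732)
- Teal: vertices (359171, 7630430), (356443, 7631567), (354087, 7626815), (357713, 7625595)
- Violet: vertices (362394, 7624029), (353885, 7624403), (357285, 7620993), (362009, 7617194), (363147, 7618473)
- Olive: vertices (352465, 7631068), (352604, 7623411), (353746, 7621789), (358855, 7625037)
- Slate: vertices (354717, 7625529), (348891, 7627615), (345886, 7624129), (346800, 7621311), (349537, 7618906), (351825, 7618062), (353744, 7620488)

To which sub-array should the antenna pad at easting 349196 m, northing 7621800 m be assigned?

Cast a ray rightward from (349196, 7621800). For each polygon, the edges (by vertex number in listed order) whose endpoints lie on opposite sides of northing = 7621800, where each meets that height, and whether that is right or left of the point:
Cyan: 3–4 at easting≈353060.1 (right), 5–1 at easting≈358023.8 (right) → 2 crossings.
Teal: no edge straddles that height → 0 crossings.
Violet: 2–3 at easting≈356480.4 (right), 5–1 at easting≈362696.1 (right) → 2 crossings.
Olive: 2–3 at easting≈353738.3 (right), 3–4 at easting≈353763.3 (right) → 2 crossings.
Slate: 3–4 at easting≈346641.4 (left), 7–1 at easting≈353997.2 (right) → 1 crossing.
Only Slate has an odd count, so the point is inside Slate.

Slate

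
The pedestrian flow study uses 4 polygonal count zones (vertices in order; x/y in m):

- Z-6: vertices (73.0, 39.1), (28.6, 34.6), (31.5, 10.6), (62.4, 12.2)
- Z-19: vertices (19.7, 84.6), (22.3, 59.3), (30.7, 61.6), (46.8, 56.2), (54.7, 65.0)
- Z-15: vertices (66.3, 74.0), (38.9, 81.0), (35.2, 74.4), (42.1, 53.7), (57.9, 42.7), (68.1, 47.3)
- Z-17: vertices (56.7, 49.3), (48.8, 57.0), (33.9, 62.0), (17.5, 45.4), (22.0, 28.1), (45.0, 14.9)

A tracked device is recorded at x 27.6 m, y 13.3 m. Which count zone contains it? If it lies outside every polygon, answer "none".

Cast a ray rightward from (27.6, 13.3). For each polygon, the edges (by vertex number in listed order) whose endpoints lie on opposite sides of y = 13.3, where each meets that height, and whether that is right or left of the point:
Z-6: 2–3 at x≈31.17 (right), 4–1 at x≈62.83 (right) → 2 crossings.
Z-19: no edge straddles that height → 0 crossings.
Z-15: no edge straddles that height → 0 crossings.
Z-17: no edge straddles that height → 0 crossings.
All counts are even, so the point lies outside every listed polygon.

none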